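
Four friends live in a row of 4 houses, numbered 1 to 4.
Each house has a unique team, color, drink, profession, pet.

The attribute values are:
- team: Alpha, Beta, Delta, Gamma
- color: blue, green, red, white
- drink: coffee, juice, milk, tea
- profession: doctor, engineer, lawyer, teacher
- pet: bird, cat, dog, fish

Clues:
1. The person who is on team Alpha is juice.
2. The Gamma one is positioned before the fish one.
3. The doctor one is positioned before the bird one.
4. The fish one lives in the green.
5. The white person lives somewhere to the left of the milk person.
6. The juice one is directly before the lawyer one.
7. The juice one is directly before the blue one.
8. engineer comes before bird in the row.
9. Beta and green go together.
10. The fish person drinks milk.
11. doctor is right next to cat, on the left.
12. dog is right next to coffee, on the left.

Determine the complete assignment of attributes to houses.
Solution:

House | Team | Color | Drink | Profession | Pet
-----------------------------------------------
  1   | Alpha | white | juice | doctor | dog
  2   | Gamma | blue | coffee | lawyer | cat
  3   | Beta | green | milk | engineer | fish
  4   | Delta | red | tea | teacher | bird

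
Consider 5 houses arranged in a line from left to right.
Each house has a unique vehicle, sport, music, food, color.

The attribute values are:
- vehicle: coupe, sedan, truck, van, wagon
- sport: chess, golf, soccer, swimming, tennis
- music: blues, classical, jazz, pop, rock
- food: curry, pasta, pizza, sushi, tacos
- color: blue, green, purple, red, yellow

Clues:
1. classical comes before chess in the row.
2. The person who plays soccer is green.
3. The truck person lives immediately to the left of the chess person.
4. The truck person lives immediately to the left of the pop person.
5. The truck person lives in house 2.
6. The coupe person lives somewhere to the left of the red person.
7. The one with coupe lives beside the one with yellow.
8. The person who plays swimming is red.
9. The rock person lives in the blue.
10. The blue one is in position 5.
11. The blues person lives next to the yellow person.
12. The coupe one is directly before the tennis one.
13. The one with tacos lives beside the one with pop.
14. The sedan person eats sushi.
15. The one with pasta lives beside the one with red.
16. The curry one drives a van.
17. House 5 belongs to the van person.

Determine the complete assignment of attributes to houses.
Solution:

House | Vehicle | Sport | Music | Food | Color
----------------------------------------------
  1   | coupe | soccer | blues | pizza | green
  2   | truck | tennis | classical | tacos | yellow
  3   | wagon | chess | pop | pasta | purple
  4   | sedan | swimming | jazz | sushi | red
  5   | van | golf | rock | curry | blue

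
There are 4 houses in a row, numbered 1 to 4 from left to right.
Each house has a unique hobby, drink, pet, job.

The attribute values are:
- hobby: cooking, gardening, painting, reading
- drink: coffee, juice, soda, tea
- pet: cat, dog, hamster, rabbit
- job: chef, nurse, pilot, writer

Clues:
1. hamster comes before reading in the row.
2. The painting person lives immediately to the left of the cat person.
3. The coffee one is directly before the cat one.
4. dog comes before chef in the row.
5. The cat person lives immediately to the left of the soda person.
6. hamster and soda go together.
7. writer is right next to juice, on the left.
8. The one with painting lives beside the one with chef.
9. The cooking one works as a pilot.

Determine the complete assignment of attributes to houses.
Solution:

House | Hobby | Drink | Pet | Job
---------------------------------
  1   | painting | coffee | dog | writer
  2   | gardening | juice | cat | chef
  3   | cooking | soda | hamster | pilot
  4   | reading | tea | rabbit | nurse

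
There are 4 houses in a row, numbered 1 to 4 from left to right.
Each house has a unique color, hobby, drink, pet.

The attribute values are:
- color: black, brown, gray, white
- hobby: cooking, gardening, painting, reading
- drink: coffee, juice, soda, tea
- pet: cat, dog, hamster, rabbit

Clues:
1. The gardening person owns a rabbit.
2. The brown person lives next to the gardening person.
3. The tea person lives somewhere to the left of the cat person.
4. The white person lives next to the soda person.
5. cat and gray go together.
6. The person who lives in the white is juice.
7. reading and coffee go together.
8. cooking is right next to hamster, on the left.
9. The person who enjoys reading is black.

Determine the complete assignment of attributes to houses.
Solution:

House | Color | Hobby | Drink | Pet
-----------------------------------
  1   | brown | painting | tea | dog
  2   | white | gardening | juice | rabbit
  3   | gray | cooking | soda | cat
  4   | black | reading | coffee | hamster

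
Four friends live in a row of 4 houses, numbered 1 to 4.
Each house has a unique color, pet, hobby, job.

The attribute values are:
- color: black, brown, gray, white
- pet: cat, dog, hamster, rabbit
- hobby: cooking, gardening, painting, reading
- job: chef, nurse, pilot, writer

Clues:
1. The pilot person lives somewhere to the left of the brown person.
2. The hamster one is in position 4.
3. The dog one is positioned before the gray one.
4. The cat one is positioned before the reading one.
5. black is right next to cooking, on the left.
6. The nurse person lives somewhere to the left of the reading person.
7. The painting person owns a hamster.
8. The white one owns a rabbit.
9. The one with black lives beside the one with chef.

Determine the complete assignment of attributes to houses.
Solution:

House | Color | Pet | Hobby | Job
---------------------------------
  1   | black | dog | gardening | nurse
  2   | gray | cat | cooking | chef
  3   | white | rabbit | reading | pilot
  4   | brown | hamster | painting | writer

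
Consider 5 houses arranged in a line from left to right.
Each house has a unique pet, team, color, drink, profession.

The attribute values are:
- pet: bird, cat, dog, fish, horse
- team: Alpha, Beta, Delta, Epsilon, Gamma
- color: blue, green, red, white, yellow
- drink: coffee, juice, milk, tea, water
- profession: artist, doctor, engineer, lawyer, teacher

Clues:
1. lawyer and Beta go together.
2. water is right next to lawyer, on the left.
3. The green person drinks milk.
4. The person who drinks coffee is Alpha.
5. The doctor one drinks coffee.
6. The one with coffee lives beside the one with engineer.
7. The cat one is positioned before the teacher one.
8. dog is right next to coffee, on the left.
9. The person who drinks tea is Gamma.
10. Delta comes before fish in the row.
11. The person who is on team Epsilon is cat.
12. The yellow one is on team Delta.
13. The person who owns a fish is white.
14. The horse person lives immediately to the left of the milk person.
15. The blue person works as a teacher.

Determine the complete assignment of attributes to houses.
Solution:

House | Pet | Team | Color | Drink | Profession
-----------------------------------------------
  1   | horse | Delta | yellow | water | artist
  2   | dog | Beta | green | milk | lawyer
  3   | fish | Alpha | white | coffee | doctor
  4   | cat | Epsilon | red | juice | engineer
  5   | bird | Gamma | blue | tea | teacher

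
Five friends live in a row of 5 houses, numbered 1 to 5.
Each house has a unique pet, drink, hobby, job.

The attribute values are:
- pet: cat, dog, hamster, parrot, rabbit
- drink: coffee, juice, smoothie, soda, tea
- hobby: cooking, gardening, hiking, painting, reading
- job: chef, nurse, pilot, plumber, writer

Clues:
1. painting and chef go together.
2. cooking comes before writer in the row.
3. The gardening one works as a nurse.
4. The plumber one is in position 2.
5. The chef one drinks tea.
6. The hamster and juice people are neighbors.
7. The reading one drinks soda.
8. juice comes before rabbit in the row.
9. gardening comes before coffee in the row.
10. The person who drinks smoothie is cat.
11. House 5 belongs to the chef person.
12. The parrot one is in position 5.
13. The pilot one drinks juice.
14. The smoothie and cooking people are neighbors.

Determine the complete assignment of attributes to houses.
Solution:

House | Pet | Drink | Hobby | Job
---------------------------------
  1   | cat | smoothie | gardening | nurse
  2   | hamster | coffee | cooking | plumber
  3   | dog | juice | hiking | pilot
  4   | rabbit | soda | reading | writer
  5   | parrot | tea | painting | chef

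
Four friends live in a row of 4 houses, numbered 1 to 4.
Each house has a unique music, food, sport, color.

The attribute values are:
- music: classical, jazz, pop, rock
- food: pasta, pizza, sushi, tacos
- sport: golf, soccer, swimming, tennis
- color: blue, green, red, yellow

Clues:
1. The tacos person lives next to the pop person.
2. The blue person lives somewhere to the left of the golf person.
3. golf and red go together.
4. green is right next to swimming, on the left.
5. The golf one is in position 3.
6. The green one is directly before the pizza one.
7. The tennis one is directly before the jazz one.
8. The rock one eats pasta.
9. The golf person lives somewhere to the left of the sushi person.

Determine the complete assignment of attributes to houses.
Solution:

House | Music | Food | Sport | Color
------------------------------------
  1   | rock | pasta | tennis | green
  2   | jazz | pizza | swimming | blue
  3   | classical | tacos | golf | red
  4   | pop | sushi | soccer | yellow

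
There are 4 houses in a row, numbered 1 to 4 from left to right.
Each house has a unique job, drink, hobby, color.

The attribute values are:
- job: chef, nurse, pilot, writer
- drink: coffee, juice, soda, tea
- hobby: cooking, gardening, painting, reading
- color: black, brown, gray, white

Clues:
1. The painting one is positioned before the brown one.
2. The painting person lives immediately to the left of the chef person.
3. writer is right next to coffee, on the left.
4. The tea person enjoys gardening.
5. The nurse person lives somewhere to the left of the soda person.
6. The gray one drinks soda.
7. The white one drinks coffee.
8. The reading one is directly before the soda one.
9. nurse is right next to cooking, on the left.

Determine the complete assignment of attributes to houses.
Solution:

House | Job | Drink | Hobby | Color
-----------------------------------
  1   | nurse | juice | reading | black
  2   | writer | soda | cooking | gray
  3   | pilot | coffee | painting | white
  4   | chef | tea | gardening | brown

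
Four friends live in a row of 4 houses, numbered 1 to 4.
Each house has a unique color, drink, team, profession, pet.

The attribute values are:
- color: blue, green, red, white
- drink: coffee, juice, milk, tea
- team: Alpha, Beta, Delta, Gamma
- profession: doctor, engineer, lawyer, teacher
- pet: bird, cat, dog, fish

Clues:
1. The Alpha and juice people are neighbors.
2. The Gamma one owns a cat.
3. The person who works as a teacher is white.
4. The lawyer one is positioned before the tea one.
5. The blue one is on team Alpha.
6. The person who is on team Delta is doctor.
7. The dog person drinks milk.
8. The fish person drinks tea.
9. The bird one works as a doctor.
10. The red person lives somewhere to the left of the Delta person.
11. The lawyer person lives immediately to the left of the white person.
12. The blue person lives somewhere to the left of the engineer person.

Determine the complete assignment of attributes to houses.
Solution:

House | Color | Drink | Team | Profession | Pet
-----------------------------------------------
  1   | blue | milk | Alpha | lawyer | dog
  2   | white | juice | Gamma | teacher | cat
  3   | red | tea | Beta | engineer | fish
  4   | green | coffee | Delta | doctor | bird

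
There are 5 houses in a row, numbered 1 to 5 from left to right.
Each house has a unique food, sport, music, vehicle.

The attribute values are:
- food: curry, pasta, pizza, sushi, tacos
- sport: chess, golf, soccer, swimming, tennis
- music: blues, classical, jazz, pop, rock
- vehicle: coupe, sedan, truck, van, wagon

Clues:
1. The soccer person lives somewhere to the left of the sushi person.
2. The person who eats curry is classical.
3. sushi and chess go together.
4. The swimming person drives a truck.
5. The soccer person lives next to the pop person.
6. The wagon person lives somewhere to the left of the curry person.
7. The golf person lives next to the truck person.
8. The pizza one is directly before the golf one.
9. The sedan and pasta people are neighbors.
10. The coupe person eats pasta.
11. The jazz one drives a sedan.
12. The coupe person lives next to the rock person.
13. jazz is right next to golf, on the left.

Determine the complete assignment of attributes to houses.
Solution:

House | Food | Sport | Music | Vehicle
--------------------------------------
  1   | pizza | soccer | jazz | sedan
  2   | pasta | golf | pop | coupe
  3   | tacos | swimming | rock | truck
  4   | sushi | chess | blues | wagon
  5   | curry | tennis | classical | van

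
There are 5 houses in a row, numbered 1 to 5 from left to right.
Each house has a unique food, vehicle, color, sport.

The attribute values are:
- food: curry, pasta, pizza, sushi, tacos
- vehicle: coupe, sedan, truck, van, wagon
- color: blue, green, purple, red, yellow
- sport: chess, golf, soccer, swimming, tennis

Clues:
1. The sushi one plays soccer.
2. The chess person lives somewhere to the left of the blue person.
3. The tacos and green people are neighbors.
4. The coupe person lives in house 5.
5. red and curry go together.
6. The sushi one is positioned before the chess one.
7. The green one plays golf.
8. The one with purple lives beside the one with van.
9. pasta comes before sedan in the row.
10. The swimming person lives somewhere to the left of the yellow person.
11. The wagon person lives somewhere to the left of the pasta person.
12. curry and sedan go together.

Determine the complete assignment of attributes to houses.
Solution:

House | Food | Vehicle | Color | Sport
--------------------------------------
  1   | tacos | wagon | purple | swimming
  2   | pasta | van | green | golf
  3   | sushi | truck | yellow | soccer
  4   | curry | sedan | red | chess
  5   | pizza | coupe | blue | tennis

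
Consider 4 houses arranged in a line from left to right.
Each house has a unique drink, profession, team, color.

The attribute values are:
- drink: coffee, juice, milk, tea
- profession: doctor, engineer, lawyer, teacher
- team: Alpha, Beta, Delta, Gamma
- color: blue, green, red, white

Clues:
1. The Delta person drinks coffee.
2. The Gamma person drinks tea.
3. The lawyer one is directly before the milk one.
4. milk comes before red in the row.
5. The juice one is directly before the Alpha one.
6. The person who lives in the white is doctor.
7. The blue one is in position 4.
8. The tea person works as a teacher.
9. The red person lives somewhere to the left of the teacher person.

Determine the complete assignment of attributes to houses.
Solution:

House | Drink | Profession | Team | Color
-----------------------------------------
  1   | juice | lawyer | Beta | green
  2   | milk | doctor | Alpha | white
  3   | coffee | engineer | Delta | red
  4   | tea | teacher | Gamma | blue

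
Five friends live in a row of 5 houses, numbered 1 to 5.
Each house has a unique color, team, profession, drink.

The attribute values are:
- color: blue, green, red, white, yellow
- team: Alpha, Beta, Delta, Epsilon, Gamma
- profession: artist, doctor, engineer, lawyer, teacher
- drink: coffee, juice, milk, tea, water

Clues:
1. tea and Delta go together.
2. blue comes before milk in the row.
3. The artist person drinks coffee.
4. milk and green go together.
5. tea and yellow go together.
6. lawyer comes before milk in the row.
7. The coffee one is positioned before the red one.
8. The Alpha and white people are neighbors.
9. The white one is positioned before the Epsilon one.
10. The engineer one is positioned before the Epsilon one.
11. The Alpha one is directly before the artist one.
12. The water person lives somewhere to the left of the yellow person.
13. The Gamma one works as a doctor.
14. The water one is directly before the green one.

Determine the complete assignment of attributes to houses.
Solution:

House | Color | Team | Profession | Drink
-----------------------------------------
  1   | blue | Alpha | engineer | juice
  2   | white | Beta | artist | coffee
  3   | red | Epsilon | lawyer | water
  4   | green | Gamma | doctor | milk
  5   | yellow | Delta | teacher | tea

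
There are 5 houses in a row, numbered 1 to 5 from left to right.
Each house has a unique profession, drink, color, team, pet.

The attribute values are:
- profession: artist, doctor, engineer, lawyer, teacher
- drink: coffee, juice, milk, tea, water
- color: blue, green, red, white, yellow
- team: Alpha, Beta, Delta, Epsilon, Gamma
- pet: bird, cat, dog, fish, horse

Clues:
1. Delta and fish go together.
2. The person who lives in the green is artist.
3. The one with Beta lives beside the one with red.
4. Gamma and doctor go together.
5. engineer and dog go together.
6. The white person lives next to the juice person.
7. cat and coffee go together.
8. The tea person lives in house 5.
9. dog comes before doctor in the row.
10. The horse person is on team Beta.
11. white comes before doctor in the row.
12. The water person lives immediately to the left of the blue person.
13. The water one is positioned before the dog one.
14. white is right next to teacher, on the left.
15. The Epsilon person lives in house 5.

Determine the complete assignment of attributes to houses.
Solution:

House | Profession | Drink | Color | Team | Pet
-----------------------------------------------
  1   | lawyer | water | white | Delta | fish
  2   | teacher | juice | blue | Beta | horse
  3   | engineer | milk | red | Alpha | dog
  4   | doctor | coffee | yellow | Gamma | cat
  5   | artist | tea | green | Epsilon | bird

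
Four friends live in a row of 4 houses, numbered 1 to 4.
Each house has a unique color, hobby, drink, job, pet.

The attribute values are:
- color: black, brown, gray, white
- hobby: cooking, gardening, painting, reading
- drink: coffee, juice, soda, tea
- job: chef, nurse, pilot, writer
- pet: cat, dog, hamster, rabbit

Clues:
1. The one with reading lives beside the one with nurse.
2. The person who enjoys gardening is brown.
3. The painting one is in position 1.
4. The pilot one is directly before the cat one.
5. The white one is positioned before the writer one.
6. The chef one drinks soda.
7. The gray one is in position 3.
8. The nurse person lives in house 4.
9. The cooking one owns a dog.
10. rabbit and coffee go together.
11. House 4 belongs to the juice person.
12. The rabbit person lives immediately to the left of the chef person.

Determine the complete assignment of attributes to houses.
Solution:

House | Color | Hobby | Drink | Job | Pet
-----------------------------------------
  1   | white | painting | coffee | pilot | rabbit
  2   | brown | gardening | soda | chef | cat
  3   | gray | reading | tea | writer | hamster
  4   | black | cooking | juice | nurse | dog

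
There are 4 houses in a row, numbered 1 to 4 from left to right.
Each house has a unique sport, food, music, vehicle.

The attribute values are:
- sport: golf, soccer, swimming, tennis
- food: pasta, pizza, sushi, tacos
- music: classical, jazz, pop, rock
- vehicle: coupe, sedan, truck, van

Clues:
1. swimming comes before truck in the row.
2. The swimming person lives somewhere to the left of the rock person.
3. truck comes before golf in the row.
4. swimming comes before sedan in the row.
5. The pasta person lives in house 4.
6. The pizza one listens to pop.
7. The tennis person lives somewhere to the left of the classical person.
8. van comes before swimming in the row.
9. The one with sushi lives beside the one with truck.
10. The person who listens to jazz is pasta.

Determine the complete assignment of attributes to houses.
Solution:

House | Sport | Food | Music | Vehicle
--------------------------------------
  1   | tennis | pizza | pop | van
  2   | swimming | sushi | classical | coupe
  3   | soccer | tacos | rock | truck
  4   | golf | pasta | jazz | sedan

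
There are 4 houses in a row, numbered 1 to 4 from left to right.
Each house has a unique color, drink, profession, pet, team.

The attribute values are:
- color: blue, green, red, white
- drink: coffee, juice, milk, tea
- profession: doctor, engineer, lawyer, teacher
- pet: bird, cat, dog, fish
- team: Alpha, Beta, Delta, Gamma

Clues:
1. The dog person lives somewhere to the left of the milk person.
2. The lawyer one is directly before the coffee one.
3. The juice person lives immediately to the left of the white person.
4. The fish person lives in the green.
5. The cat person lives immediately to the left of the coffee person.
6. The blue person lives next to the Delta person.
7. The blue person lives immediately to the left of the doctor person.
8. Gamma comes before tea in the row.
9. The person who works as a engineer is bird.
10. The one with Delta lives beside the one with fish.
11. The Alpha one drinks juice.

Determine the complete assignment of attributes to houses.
Solution:

House | Color | Drink | Profession | Pet | Team
-----------------------------------------------
  1   | blue | juice | lawyer | cat | Alpha
  2   | white | coffee | doctor | dog | Delta
  3   | green | milk | teacher | fish | Gamma
  4   | red | tea | engineer | bird | Beta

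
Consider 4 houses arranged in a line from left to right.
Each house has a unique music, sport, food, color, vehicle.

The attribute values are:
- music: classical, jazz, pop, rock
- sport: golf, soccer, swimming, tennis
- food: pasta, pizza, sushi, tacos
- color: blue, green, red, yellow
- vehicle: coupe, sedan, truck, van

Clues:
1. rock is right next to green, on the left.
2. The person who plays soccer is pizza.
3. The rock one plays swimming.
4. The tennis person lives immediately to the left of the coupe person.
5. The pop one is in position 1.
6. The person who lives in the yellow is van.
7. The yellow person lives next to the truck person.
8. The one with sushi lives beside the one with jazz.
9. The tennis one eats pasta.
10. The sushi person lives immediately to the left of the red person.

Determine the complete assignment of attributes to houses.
Solution:

House | Music | Sport | Food | Color | Vehicle
----------------------------------------------
  1   | pop | golf | sushi | yellow | van
  2   | jazz | tennis | pasta | red | truck
  3   | rock | swimming | tacos | blue | coupe
  4   | classical | soccer | pizza | green | sedan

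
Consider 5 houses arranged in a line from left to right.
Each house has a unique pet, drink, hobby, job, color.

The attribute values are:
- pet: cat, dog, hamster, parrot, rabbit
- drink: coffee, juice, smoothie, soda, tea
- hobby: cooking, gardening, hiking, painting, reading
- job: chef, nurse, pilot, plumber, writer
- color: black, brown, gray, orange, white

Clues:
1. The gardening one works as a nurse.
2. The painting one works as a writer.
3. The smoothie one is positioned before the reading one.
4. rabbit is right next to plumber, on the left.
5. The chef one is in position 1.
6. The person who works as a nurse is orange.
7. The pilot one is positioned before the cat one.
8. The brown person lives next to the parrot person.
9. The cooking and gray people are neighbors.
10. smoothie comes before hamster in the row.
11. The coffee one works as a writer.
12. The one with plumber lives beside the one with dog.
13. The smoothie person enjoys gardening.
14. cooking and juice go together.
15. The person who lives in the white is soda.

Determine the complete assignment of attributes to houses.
Solution:

House | Pet | Drink | Hobby | Job | Color
-----------------------------------------
  1   | rabbit | juice | cooking | chef | brown
  2   | parrot | tea | hiking | plumber | gray
  3   | dog | smoothie | gardening | nurse | orange
  4   | hamster | soda | reading | pilot | white
  5   | cat | coffee | painting | writer | black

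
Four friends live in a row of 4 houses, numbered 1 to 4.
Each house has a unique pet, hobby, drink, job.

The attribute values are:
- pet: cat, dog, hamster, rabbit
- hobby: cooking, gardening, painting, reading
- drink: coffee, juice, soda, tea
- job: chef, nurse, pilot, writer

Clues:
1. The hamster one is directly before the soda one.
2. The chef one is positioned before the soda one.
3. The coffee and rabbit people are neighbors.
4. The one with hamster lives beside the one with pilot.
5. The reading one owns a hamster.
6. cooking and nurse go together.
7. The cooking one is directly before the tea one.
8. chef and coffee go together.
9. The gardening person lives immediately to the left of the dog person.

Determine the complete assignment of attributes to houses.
Solution:

House | Pet | Hobby | Drink | Job
---------------------------------
  1   | hamster | reading | coffee | chef
  2   | rabbit | gardening | soda | pilot
  3   | dog | cooking | juice | nurse
  4   | cat | painting | tea | writer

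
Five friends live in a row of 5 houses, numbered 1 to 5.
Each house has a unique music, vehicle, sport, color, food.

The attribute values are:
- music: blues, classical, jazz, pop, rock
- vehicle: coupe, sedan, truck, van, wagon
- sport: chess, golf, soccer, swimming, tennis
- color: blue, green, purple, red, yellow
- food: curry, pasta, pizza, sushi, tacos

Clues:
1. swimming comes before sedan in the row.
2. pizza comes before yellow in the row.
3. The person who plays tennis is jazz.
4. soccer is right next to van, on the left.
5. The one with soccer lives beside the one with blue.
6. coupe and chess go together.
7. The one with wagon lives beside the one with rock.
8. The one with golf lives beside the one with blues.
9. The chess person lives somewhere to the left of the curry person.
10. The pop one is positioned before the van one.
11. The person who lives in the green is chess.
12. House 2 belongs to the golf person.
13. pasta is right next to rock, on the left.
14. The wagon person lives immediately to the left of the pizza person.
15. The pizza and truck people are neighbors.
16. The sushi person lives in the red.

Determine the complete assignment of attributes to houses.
Solution:

House | Music | Vehicle | Sport | Color | Food
----------------------------------------------
  1   | pop | wagon | soccer | purple | pasta
  2   | rock | van | golf | blue | pizza
  3   | blues | truck | swimming | red | sushi
  4   | classical | coupe | chess | green | tacos
  5   | jazz | sedan | tennis | yellow | curry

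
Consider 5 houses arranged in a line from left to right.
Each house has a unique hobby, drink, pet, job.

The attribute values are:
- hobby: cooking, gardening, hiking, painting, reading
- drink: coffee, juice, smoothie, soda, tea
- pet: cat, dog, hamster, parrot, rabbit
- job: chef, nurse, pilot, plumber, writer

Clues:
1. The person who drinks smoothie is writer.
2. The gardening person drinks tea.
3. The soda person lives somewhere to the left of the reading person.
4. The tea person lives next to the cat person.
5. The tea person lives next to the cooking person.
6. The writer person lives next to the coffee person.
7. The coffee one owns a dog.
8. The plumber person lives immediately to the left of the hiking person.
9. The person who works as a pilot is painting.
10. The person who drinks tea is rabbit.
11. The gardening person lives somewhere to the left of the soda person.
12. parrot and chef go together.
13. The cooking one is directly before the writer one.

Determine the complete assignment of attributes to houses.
Solution:

House | Hobby | Drink | Pet | Job
---------------------------------
  1   | gardening | tea | rabbit | nurse
  2   | cooking | soda | cat | plumber
  3   | hiking | smoothie | hamster | writer
  4   | painting | coffee | dog | pilot
  5   | reading | juice | parrot | chef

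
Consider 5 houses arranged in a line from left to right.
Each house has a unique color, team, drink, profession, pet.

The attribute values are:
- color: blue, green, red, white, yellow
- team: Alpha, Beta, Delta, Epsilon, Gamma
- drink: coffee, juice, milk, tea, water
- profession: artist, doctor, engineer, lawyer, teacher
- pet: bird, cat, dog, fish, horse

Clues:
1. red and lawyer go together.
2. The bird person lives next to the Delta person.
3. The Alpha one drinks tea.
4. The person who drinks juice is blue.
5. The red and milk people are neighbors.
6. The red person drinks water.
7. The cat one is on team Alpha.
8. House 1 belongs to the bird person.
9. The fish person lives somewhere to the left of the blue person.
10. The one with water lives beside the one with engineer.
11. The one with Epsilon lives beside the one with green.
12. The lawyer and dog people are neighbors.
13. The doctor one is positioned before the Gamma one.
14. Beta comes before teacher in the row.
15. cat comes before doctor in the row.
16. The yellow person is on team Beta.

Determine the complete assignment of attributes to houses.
Solution:

House | Color | Team | Drink | Profession | Pet
-----------------------------------------------
  1   | red | Epsilon | water | lawyer | bird
  2   | green | Delta | milk | engineer | dog
  3   | white | Alpha | tea | artist | cat
  4   | yellow | Beta | coffee | doctor | fish
  5   | blue | Gamma | juice | teacher | horse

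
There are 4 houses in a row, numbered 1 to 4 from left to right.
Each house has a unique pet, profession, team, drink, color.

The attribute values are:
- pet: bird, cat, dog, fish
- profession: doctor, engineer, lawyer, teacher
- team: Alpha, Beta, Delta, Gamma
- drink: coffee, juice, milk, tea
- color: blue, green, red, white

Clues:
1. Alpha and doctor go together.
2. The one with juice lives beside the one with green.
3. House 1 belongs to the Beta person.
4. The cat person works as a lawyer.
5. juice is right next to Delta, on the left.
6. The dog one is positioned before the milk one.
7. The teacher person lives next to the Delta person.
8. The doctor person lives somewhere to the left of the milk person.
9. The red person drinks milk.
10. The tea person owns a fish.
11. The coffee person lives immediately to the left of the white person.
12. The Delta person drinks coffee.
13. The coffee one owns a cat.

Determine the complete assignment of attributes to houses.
Solution:

House | Pet | Profession | Team | Drink | Color
-----------------------------------------------
  1   | dog | teacher | Beta | juice | blue
  2   | cat | lawyer | Delta | coffee | green
  3   | fish | doctor | Alpha | tea | white
  4   | bird | engineer | Gamma | milk | red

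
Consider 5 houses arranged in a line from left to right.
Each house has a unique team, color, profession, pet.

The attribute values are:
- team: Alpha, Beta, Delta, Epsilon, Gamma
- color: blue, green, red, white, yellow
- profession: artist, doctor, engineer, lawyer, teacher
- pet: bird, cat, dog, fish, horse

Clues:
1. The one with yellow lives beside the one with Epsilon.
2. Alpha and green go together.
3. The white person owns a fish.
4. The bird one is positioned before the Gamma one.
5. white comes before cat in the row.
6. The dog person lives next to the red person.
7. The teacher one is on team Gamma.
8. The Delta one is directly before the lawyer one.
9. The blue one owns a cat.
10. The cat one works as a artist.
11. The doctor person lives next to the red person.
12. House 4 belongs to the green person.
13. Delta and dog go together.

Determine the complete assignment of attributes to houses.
Solution:

House | Team | Color | Profession | Pet
---------------------------------------
  1   | Delta | yellow | doctor | dog
  2   | Epsilon | red | lawyer | bird
  3   | Gamma | white | teacher | fish
  4   | Alpha | green | engineer | horse
  5   | Beta | blue | artist | cat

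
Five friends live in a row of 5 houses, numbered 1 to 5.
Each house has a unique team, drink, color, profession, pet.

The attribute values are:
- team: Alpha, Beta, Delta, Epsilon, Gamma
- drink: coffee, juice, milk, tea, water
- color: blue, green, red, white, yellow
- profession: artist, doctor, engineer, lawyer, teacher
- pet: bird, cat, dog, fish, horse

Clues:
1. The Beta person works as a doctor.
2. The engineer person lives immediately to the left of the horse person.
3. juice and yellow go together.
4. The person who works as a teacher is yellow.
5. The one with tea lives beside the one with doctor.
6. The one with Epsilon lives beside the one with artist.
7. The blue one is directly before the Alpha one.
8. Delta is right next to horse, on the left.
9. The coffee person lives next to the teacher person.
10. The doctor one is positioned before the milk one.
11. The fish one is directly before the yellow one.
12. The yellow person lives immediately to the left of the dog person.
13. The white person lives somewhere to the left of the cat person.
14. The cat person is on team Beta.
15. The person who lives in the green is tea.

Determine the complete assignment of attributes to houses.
Solution:

House | Team | Drink | Color | Profession | Pet
-----------------------------------------------
  1   | Delta | coffee | white | engineer | fish
  2   | Epsilon | juice | yellow | teacher | horse
  3   | Gamma | tea | green | artist | dog
  4   | Beta | water | blue | doctor | cat
  5   | Alpha | milk | red | lawyer | bird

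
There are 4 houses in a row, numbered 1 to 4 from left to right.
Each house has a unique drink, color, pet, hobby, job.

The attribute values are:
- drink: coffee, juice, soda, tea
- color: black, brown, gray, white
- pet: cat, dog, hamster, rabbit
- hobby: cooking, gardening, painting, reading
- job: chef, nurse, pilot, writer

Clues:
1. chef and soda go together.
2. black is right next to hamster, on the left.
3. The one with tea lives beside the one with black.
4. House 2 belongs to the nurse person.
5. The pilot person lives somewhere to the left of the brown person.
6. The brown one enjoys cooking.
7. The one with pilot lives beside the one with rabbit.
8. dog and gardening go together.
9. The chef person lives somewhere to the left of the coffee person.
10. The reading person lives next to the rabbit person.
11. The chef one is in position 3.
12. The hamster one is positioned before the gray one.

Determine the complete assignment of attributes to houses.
Solution:

House | Drink | Color | Pet | Hobby | Job
-----------------------------------------
  1   | tea | white | cat | reading | pilot
  2   | juice | black | rabbit | painting | nurse
  3   | soda | brown | hamster | cooking | chef
  4   | coffee | gray | dog | gardening | writer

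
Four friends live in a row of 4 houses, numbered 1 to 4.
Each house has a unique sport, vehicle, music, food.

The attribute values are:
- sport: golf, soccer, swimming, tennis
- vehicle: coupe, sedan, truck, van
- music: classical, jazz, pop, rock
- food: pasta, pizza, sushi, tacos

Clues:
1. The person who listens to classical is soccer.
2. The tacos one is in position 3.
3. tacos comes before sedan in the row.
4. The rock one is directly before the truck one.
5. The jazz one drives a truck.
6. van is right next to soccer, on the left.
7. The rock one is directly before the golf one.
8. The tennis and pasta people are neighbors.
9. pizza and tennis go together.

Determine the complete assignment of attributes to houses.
Solution:

House | Sport | Vehicle | Music | Food
--------------------------------------
  1   | tennis | coupe | rock | pizza
  2   | golf | truck | jazz | pasta
  3   | swimming | van | pop | tacos
  4   | soccer | sedan | classical | sushi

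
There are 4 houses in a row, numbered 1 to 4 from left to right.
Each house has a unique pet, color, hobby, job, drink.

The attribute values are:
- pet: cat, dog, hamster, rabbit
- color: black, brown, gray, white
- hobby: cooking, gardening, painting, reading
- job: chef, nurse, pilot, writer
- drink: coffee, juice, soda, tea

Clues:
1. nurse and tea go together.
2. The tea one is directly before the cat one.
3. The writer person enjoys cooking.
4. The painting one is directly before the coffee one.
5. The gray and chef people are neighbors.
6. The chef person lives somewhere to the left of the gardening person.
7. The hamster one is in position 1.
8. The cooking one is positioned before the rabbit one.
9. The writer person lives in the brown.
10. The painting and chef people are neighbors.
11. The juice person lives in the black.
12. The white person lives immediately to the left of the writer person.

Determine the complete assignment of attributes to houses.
Solution:

House | Pet | Color | Hobby | Job | Drink
-----------------------------------------
  1   | hamster | gray | painting | nurse | tea
  2   | cat | white | reading | chef | coffee
  3   | dog | brown | cooking | writer | soda
  4   | rabbit | black | gardening | pilot | juice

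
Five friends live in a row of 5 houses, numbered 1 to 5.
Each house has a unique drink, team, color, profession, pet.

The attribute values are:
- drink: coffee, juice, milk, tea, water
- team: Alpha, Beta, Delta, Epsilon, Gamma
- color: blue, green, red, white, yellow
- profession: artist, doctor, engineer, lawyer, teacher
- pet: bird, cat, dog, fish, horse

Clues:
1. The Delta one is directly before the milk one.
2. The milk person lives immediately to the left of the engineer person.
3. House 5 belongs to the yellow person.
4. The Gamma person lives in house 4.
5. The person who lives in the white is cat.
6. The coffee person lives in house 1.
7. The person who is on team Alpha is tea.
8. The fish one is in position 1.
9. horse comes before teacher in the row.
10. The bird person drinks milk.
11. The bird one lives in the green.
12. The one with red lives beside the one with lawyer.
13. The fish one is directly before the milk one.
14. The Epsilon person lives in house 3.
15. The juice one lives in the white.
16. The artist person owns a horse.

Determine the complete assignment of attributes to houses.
Solution:

House | Drink | Team | Color | Profession | Pet
-----------------------------------------------
  1   | coffee | Delta | red | doctor | fish
  2   | milk | Beta | green | lawyer | bird
  3   | juice | Epsilon | white | engineer | cat
  4   | water | Gamma | blue | artist | horse
  5   | tea | Alpha | yellow | teacher | dog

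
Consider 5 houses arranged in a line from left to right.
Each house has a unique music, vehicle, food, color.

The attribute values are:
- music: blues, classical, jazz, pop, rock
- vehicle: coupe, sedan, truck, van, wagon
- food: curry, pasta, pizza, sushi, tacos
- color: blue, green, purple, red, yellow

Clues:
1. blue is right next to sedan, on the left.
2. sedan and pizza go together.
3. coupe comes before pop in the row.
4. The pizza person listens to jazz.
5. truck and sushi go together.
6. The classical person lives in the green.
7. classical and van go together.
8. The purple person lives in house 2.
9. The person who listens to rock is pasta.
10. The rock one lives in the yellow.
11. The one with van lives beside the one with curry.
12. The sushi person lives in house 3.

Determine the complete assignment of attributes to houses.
Solution:

House | Music | Vehicle | Food | Color
--------------------------------------
  1   | classical | van | tacos | green
  2   | blues | coupe | curry | purple
  3   | pop | truck | sushi | blue
  4   | jazz | sedan | pizza | red
  5   | rock | wagon | pasta | yellow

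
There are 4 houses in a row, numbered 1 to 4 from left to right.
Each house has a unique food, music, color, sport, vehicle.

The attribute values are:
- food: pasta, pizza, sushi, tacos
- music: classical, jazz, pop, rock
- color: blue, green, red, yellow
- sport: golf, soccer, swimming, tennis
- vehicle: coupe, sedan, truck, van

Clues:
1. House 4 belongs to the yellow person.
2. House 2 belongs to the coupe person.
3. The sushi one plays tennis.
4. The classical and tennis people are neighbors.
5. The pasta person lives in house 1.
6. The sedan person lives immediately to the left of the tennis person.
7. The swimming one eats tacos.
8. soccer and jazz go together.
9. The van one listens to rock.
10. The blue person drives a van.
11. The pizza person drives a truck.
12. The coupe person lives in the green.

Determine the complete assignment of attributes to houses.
Solution:

House | Food | Music | Color | Sport | Vehicle
----------------------------------------------
  1   | pasta | classical | red | golf | sedan
  2   | sushi | pop | green | tennis | coupe
  3   | tacos | rock | blue | swimming | van
  4   | pizza | jazz | yellow | soccer | truck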